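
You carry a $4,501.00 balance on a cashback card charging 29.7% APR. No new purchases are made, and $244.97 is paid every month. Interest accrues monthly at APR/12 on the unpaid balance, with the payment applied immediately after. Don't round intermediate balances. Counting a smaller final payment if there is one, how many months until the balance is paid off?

Monthly rate r = 29.7%/12 = 2.475% = 0.02475.
Recurrence: B ← B·(1+r) − $244.97.
Month 1: interest $111.40; balance after payment $4,367.43.
Month 2: interest $108.09; balance after payment $4,230.55.
Closed form: n = −ln(1 − rB₀/P)/ln(1+r) = −ln(0.54525)/ln(1.02475) ≈ 24.807, so the balance reaches zero during payment 25.

25 months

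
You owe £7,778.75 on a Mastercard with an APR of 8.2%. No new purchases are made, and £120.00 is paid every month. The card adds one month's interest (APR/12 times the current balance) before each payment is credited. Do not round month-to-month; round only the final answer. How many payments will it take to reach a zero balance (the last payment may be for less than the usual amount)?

Monthly rate r = 8.2%/12 = 0.683333% = 0.00683333.
Recurrence: B ← B·(1+r) − £120.00.
Month 1: interest £53.15; balance after payment £7,711.90.
Month 2: interest £52.70; balance after payment £7,644.60.
Closed form: n = −ln(1 − rB₀/P)/ln(1+r) = −ln(0.55704)/ln(1.00683) ≈ 85.918, so the balance reaches zero during payment 86.

86 months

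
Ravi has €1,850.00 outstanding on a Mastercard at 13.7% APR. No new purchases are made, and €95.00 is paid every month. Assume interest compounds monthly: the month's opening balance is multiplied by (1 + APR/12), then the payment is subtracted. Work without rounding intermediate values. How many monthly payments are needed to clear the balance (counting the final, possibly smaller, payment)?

23 months

Monthly rate r = 13.7%/12 = 1.14167% = 0.0114167.
Recurrence: B ← B·(1+r) − €95.00.
Month 1: interest €21.12; balance after payment €1,776.12.
Month 2: interest €20.28; balance after payment €1,701.40.
Closed form: n = −ln(1 − rB₀/P)/ln(1+r) = −ln(0.77768)/ln(1.01142) ≈ 22.150, so the balance reaches zero during payment 23.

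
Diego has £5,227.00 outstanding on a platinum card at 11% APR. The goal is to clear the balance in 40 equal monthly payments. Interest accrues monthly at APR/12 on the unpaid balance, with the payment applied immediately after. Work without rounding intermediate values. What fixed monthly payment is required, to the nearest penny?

£156.68

Monthly rate r = 11%/12 = 0.916667% = 0.00916667.
Level-payment amortization: P = B₀·r / (1 − (1+r)^(−n)) = 5227.00·0.00916667 / (1 − 1.00917^(−40)).
Denominator 1 − (1+r)^(−40) = 0.305800788.
P = 47.9142 / 0.305800788 ≈ 156.68.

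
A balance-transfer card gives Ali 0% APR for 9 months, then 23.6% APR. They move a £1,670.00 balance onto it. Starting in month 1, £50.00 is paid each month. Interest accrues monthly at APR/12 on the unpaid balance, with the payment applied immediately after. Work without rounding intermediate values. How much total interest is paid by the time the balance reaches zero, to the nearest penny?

£458.28

Promo months 1–9 at r₀ = 0%/12 = 0; months 10+ at r₁ = 23.6%/12 = 0.0196667.
After month 9 (no interest yet): B = £1,670.00 − 9·£50.00 = £1,220.00.
Then at r₁ with £50.00/mo: n₂ = −ln(1 − r₁·B/P)/ln(1+r₁) ≈ 33.56 → 34 more payments.
Total paid = 42·£50.00 + £28.28 = £2,128.28; interest = £2,128.28 − £1,670.00 = £458.28.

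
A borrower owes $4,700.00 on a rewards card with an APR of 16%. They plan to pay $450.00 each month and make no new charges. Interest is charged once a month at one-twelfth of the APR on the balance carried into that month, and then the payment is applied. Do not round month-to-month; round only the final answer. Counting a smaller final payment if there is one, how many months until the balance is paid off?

Monthly rate r = 16%/12 = 1.33333% = 0.0133333.
Recurrence: B ← B·(1+r) − $450.00.
Month 1: interest $62.67; balance after payment $4,312.67.
Month 2: interest $57.50; balance after payment $3,920.17.
Closed form: n = −ln(1 − rB₀/P)/ln(1+r) = −ln(0.86074)/ln(1.01333) ≈ 11.322, so the balance reaches zero during payment 12.

12 payments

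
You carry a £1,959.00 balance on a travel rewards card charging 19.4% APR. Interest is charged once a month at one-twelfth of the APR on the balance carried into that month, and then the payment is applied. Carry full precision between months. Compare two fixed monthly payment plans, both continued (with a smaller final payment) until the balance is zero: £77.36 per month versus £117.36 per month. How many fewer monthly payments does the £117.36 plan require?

13 fewer payments

Monthly rate r = 19.4%/12 = 1.61667% = 0.0161667.
At £77.36/mo: n = ⌈−ln(1 − rB₀/P)/ln(1+r)⌉ = 33 payments (last £64.75); total interest = total paid − £1,959.00 = £581.27.
At £117.36/mo: 20 payments (last £71.98); total interest £342.82.
Payments saved = 33 − 20 = 13.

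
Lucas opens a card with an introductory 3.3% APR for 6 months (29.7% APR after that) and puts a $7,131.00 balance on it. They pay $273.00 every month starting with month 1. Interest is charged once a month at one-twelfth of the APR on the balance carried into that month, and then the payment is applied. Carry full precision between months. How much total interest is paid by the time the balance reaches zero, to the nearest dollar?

Promo months 1–6 at r₀ = 3.3%/12 = 0.00275; months 7+ at r₁ = 29.7%/12 = 0.02475.
After month 6: iterate B ← B·(1+r₀) − $273.00 for 6 months → $5,600.17.
Then at r₁ with $273.00/mo: n₂ = −ln(1 − r₁·B/P)/ln(1+r₁) ≈ 28.99 → 29 more payments.
Total paid = 34·$273.00 + $269.37 = $9,551.37; interest = $9,551.37 − $7,131.00 = $2,420.37.

$2,420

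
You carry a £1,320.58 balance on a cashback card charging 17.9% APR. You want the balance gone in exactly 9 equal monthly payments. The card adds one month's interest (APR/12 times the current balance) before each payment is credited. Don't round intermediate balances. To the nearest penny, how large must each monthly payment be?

£157.89

Monthly rate r = 17.9%/12 = 1.49167% = 0.0149167.
Level-payment amortization: P = B₀·r / (1 − (1+r)^(−n)) = 1320.58·0.0149167 / (1 − 1.01492^(−9)).
Denominator 1 − (1+r)^(−9) = 0.124761244.
P = 19.6987 / 0.124761244 ≈ 157.89.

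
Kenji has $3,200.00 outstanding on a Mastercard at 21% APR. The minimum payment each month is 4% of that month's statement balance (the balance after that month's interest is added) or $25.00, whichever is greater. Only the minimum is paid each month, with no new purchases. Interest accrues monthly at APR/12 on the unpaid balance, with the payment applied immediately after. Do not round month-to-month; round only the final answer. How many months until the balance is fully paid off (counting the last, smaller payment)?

103 months

Monthly rate r = 21%/12 = 1.75% = 0.0175.
While 4% of the post-interest balance exceeds $25.00, each month B ← (B·(1+r))·(1 − 0.04), i.e. B shrinks by the factor (1+r)·0.96 = 0.9768.
This holds for months 1–71. Entering month 72 the balance is $604.44; 4% of the post-interest balance is now below $25.00, so the flat $25.00 minimum applies from here.
From month 72 a fixed $25.00 at rate r clears $604.44 in 32 more payments. Total: 71 + 32 = 103 months.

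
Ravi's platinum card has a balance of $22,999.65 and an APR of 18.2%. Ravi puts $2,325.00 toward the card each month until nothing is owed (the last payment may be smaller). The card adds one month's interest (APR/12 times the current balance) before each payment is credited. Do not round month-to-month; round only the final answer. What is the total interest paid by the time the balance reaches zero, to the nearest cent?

$2,111.32

Monthly rate r = 18.2%/12 = 1.51667% = 0.0151667.
Payoff takes n = ⌈−ln(1 − rB₀/P)/ln(1+r)⌉ = ⌈10.799⌉ = 11 payments; the last is $1,860.97.
Total paid = 10·$2,325.00 + $1,860.97 = $25,110.97.
Total interest = total paid − principal = $25,110.97 − $22,999.65 = $2,111.32.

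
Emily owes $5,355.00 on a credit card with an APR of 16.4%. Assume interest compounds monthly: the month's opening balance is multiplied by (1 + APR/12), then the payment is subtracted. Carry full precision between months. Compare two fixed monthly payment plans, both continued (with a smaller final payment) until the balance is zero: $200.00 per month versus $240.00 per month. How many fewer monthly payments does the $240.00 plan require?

Monthly rate r = 16.4%/12 = 1.36667% = 0.0136667.
At $200.00/mo: n = ⌈−ln(1 − rB₀/P)/ln(1+r)⌉ = 34 payments (last $112.93); total interest = total paid − $5,355.00 = $1,357.93.
At $240.00/mo: 27 payments (last $191.68); total interest $1,076.68.
Payments saved = 34 − 27 = 7.

7 fewer payments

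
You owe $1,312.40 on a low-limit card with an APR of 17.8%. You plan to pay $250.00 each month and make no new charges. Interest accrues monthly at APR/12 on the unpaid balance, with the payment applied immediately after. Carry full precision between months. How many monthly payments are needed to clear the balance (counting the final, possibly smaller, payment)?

6 payments

Monthly rate r = 17.8%/12 = 1.48333% = 0.0148333.
Recurrence: B ← B·(1+r) − $250.00.
Month 1: interest $19.47; balance after payment $1,081.87.
Month 2: interest $16.05; balance after payment $847.91.
Month 3: interest $12.58; balance after payment $610.49.
Month 4: interest $9.06; balance after payment $369.55.
Month 5: interest $5.48; balance after payment $125.03.
Month 6: interest $1.85; balance after payment $0.00.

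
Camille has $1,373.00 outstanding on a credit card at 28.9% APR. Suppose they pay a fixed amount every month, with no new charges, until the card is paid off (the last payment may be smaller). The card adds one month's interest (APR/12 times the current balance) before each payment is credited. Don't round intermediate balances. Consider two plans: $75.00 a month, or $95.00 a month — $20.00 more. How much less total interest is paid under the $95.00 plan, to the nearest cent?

Monthly rate r = 28.9%/12 = 2.40833% = 0.0240833.
At $75.00/mo: n = ⌈−ln(1 − rB₀/P)/ln(1+r)⌉ = 25 payments (last $32.53); total interest = total paid − $1,373.00 = $459.53.
At $95.00/mo: 18 payments (last $92.84); total interest $334.84.
Interest saved = $459.53 − $334.84 = $124.69.

$124.69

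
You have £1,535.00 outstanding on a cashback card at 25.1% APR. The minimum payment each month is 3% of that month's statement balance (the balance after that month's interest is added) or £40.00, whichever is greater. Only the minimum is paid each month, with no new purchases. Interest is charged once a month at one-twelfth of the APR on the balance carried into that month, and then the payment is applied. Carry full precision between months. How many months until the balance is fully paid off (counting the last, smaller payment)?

73 months

Monthly rate r = 25.1%/12 = 2.09167% = 0.0209167.
While 3% of the post-interest balance exceeds £40.00, each month B ← (B·(1+r))·(1 − 0.03), i.e. B shrinks by the factor (1+r)·0.97 = 0.99029.
This holds for months 1–17. Entering month 18 the balance is £1,300.36; 3% of the post-interest balance is now below £40.00, so the flat £40.00 minimum applies from here.
From month 18 a fixed £40.00 at rate r clears £1,300.36 in 56 more payments. Total: 17 + 56 = 73 months.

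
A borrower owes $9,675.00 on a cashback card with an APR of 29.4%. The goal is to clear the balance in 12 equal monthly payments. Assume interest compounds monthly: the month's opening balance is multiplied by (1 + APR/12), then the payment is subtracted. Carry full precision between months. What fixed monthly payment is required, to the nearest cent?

Monthly rate r = 29.4%/12 = 2.45% = 0.0245.
Level-payment amortization: P = B₀·r / (1 − (1+r)^(−n)) = 9675.00·0.0245 / (1 − 1.0245^(−12)).
Denominator 1 − (1+r)^(−12) = 0.252077761.
P = 237.037 / 0.252077761 ≈ 940.33.

$940.33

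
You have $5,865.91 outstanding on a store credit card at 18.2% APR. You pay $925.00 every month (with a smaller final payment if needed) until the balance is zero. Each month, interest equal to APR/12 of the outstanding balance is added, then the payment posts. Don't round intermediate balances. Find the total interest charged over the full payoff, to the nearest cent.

Monthly rate r = 18.2%/12 = 1.51667% = 0.0151667.
Payoff takes n = ⌈−ln(1 − rB₀/P)/ln(1+r)⌉ = ⌈6.718⌉ = 7 payments; the last is $665.56.
Total paid = 6·$925.00 + $665.56 = $6,215.56.
Total interest = total paid − principal = $6,215.56 − $5,865.91 = $349.65.

$349.65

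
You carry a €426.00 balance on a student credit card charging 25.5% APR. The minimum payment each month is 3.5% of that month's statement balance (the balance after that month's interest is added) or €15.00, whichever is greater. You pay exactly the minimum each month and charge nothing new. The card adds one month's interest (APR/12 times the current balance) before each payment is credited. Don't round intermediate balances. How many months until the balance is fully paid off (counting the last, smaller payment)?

44 months

Monthly rate r = 25.5%/12 = 2.125% = 0.02125.
While 3.5% of the post-interest balance exceeds €15.00, each month B ← (B·(1+r))·(1 − 0.035), i.e. B shrinks by the factor (1+r)·0.965 = 0.98551.
This holds for months 1–2. Entering month 3 the balance is €413.74; 3.5% of the post-interest balance is now below €15.00, so the flat €15.00 minimum applies from here.
From month 3 a fixed €15.00 at rate r clears €413.74 in 42 more payments. Total: 2 + 42 = 44 months.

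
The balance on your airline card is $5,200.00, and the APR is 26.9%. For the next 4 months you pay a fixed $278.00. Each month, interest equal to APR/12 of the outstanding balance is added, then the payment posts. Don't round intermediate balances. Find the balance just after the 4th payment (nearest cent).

Monthly rate r = 26.9%/12 = 2.24167% = 0.0224167.
Each month: B ← B·(1+r) − $278.00.
Month 1: interest $116.57; balance after payment $5,038.57.
Month 2: interest $112.95; balance after payment $4,873.51.
Month 3: interest $109.25; balance after payment $4,704.76.
Month 4: interest $105.47; balance after payment $4,532.23.

$4,532.23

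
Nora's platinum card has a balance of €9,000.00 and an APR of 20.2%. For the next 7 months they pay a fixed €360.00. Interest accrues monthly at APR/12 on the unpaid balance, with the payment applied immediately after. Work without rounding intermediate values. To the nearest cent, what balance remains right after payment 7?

€7,464.69

Monthly rate r = 20.2%/12 = 1.68333% = 0.0168333.
Each month: B ← B·(1+r) − €360.00.
Month 1: interest €151.50; balance after payment €8,791.50.
Month 2: interest €147.99; balance after payment €8,579.49.
Month 3: interest €144.42; balance after payment €8,363.91.
Month 4: interest €140.79; balance after payment €8,144.70.
Month 5: interest €137.10; balance after payment €7,921.81.
Month 6: interest €133.35; balance after payment €7,695.16.
Month 7: interest €129.54; balance after payment €7,464.69.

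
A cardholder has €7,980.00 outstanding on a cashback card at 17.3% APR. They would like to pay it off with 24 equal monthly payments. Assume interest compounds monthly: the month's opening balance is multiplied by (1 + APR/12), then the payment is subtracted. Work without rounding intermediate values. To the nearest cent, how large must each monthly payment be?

€395.70

Monthly rate r = 17.3%/12 = 1.44167% = 0.0144167.
Level-payment amortization: P = B₀·r / (1 − (1+r)^(−n)) = 7980.00·0.0144167 / (1 − 1.01442^(−24)).
Denominator 1 − (1+r)^(−24) = 0.290737536.
P = 115.045 / 0.290737536 ≈ 395.70.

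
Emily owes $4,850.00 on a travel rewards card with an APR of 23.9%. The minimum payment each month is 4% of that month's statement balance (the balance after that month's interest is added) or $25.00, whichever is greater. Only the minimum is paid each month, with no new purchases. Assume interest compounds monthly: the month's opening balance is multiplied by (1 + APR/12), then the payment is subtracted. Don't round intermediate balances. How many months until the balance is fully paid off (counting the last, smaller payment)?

Monthly rate r = 23.9%/12 = 1.99167% = 0.0199167.
While 4% of the post-interest balance exceeds $25.00, each month B ← (B·(1+r))·(1 − 0.04), i.e. B shrinks by the factor (1+r)·0.96 = 0.97912.
This holds for months 1–99. Entering month 100 the balance is $600.48; 4% of the post-interest balance is now below $25.00, so the flat $25.00 minimum applies from here.
From month 100 a fixed $25.00 at rate r clears $600.48 in 34 more payments. Total: 99 + 34 = 133 months.

133 months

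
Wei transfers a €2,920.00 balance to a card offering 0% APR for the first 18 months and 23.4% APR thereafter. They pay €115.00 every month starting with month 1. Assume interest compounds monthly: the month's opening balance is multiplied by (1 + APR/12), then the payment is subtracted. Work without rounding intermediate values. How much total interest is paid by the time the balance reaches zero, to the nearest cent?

€76.84

Promo months 1–18 at r₀ = 0%/12 = 0; months 19+ at r₁ = 23.4%/12 = 0.0195.
After month 18 (no interest yet): B = €2,920.00 − 18·€115.00 = €850.00.
Then at r₁ with €115.00/mo: n₂ = −ln(1 − r₁·B/P)/ln(1+r₁) ≈ 8.06 → 9 more payments.
Total paid = 26·€115.00 + €6.84 = €2,996.84; interest = €2,996.84 − €2,920.00 = €76.84.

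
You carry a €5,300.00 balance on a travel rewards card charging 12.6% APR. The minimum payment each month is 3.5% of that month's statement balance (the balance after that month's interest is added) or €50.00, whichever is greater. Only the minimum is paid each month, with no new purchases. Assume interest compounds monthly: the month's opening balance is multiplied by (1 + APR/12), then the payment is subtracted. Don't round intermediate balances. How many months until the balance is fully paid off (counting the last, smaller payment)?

Monthly rate r = 12.6%/12 = 1.05% = 0.0105.
While 3.5% of the post-interest balance exceeds €50.00, each month B ← (B·(1+r))·(1 − 0.035), i.e. B shrinks by the factor (1+r)·0.965 = 0.97513.
This holds for months 1–53. Entering month 54 the balance is €1,395.24; 3.5% of the post-interest balance is now below €50.00, so the flat €50.00 minimum applies from here.
From month 54 a fixed €50.00 at rate r clears €1,395.24 in 34 more payments. Total: 53 + 34 = 87 months.

87 months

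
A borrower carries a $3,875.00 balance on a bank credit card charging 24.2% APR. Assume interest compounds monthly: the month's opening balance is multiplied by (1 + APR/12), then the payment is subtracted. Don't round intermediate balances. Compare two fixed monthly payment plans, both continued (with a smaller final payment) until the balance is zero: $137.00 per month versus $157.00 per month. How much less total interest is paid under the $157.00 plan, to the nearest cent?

$382.38

Monthly rate r = 24.2%/12 = 2.01667% = 0.0201667.
At $137.00/mo: n = ⌈−ln(1 − rB₀/P)/ln(1+r)⌉ = 43 payments (last $43.84); total interest = total paid − $3,875.00 = $1,922.84.
At $157.00/mo: 35 payments (last $77.46); total interest $1,540.46.
Interest saved = $1,922.84 − $1,540.46 = $382.38.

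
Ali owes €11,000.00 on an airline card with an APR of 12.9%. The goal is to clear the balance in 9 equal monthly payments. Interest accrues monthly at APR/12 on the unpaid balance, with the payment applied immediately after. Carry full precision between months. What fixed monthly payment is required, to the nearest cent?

Monthly rate r = 12.9%/12 = 1.075% = 0.01075.
Level-payment amortization: P = B₀·r / (1 − (1+r)^(−n)) = 11000.00·0.01075 / (1 − 1.01075^(−9)).
Denominator 1 − (1+r)^(−9) = 0.0917482361.
P = 118.25 / 0.0917482361 ≈ 1288.85.

€1,288.85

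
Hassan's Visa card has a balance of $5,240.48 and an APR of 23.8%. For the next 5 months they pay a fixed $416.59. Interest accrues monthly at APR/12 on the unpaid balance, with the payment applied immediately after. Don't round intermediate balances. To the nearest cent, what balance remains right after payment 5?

$3,613.96

Monthly rate r = 23.8%/12 = 1.98333% = 0.0198333.
Each month: B ← B·(1+r) − $416.59.
Month 1: interest $103.94; balance after payment $4,927.83.
Month 2: interest $97.74; balance after payment $4,608.97.
Month 3: interest $91.41; balance after payment $4,283.79.
Month 4: interest $84.96; balance after payment $3,952.16.
Month 5: interest $78.38; balance after payment $3,613.96.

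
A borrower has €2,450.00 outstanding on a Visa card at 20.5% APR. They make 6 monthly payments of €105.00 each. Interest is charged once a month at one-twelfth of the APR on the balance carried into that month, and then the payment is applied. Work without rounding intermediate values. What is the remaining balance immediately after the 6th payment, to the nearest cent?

€2,054.57

Monthly rate r = 20.5%/12 = 1.70833% = 0.0170833.
Each month: B ← B·(1+r) − €105.00.
Month 1: interest €41.85; balance after payment €2,386.85.
Month 2: interest €40.78; balance after payment €2,322.63.
Month 3: interest €39.68; balance after payment €2,257.31.
Month 4: interest €38.56; balance after payment €2,190.87.
Month 5: interest €37.43; balance after payment €2,123.30.
Month 6: interest €36.27; balance after payment €2,054.57.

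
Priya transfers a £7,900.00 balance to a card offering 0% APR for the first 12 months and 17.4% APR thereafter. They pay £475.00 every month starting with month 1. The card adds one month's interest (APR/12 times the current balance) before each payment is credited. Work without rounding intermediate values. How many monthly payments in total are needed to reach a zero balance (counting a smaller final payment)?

Promo months 1–12 at r₀ = 0%/12 = 0; months 13+ at r₁ = 17.4%/12 = 0.0145.
After month 12 (no interest yet): B = £7,900.00 − 12·£475.00 = £2,200.00.
Then at r₁ with £475.00/mo: n₂ = −ln(1 − r₁·B/P)/ln(1+r₁) ≈ 4.83 → 5 more payments.

17 months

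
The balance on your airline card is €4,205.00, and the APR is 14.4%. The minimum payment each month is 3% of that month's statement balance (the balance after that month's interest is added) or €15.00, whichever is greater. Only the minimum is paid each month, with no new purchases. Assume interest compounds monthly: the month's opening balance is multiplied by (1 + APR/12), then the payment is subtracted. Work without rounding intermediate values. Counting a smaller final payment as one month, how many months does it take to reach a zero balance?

158 months

Monthly rate r = 14.4%/12 = 1.2% = 0.012.
While 3% of the post-interest balance exceeds €15.00, each month B ← (B·(1+r))·(1 − 0.03), i.e. B shrinks by the factor (1+r)·0.97 = 0.98164.
This holds for months 1–116. Entering month 117 the balance is €490.03; 3% of the post-interest balance is now below €15.00, so the flat €15.00 minimum applies from here.
From month 117 a fixed €15.00 at rate r clears €490.03 in 42 more payments. Total: 116 + 42 = 158 months.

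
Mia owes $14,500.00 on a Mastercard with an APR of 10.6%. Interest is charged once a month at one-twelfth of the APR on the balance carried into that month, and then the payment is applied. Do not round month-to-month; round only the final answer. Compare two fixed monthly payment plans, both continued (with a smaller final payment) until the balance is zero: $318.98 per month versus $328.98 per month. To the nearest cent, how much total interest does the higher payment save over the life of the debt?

$171.70

Monthly rate r = 10.6%/12 = 0.883333% = 0.00883333.
At $318.98/mo: n = ⌈−ln(1 − rB₀/P)/ln(1+r)⌉ = 59 payments (last $120.47); total interest = total paid − $14,500.00 = $4,121.31.
At $328.98/mo: 57 payments (last $26.73); total interest $3,949.61.
Interest saved = $4,121.31 − $3,949.61 = $171.70.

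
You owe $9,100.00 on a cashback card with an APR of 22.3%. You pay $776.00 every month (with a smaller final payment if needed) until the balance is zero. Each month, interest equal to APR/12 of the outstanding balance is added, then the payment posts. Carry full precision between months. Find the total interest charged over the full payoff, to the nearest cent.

$1,260.88

Monthly rate r = 22.3%/12 = 1.85833% = 0.0185833.
Payoff takes n = ⌈−ln(1 − rB₀/P)/ln(1+r)⌉ = ⌈13.350⌉ = 14 payments; the last is $272.88.
Total paid = 13·$776.00 + $272.88 = $10,360.88.
Total interest = total paid − principal = $10,360.88 − $9,100.00 = $1,260.88.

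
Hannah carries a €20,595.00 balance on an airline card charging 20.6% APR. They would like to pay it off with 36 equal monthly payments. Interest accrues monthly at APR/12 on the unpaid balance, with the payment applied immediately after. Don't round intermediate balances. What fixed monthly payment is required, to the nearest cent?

Monthly rate r = 20.6%/12 = 1.71667% = 0.0171667.
Level-payment amortization: P = B₀·r / (1 − (1+r)^(−n)) = 20595.00·0.0171667 / (1 − 1.01717^(−36)).
Denominator 1 − (1+r)^(−36) = 0.458144239.
P = 353.548 / 0.458144239 ≈ 771.69.

€771.69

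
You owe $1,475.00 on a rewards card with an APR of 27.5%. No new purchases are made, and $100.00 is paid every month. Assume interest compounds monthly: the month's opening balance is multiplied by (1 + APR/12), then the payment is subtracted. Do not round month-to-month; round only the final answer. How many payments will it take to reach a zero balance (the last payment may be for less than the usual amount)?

19 payments

Monthly rate r = 27.5%/12 = 2.29167% = 0.0229167.
Recurrence: B ← B·(1+r) − $100.00.
Month 1: interest $33.80; balance after payment $1,408.80.
Month 2: interest $32.29; balance after payment $1,341.09.
Closed form: n = −ln(1 − rB₀/P)/ln(1+r) = −ln(0.66198)/ln(1.02292) ≈ 18.206, so the balance reaches zero during payment 19.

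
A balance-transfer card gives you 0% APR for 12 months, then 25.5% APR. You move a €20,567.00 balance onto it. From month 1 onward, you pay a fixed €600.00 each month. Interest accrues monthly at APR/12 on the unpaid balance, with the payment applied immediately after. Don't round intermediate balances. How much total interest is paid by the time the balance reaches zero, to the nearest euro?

€4,935

Promo months 1–12 at r₀ = 0%/12 = 0; months 13+ at r₁ = 25.5%/12 = 0.02125.
After month 12 (no interest yet): B = €20,567.00 − 12·€600.00 = €13,367.00.
Then at r₁ with €600.00/mo: n₂ = −ln(1 − r₁·B/P)/ln(1+r₁) ≈ 30.50 → 31 more payments.
Total paid = 42·€600.00 + €301.78 = €25,501.78; interest = €25,501.78 − €20,567.00 = €4,934.78.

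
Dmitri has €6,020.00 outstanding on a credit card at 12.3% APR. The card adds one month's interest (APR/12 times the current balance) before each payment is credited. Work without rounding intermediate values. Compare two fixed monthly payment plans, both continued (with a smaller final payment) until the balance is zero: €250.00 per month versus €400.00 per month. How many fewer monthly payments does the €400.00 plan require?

Monthly rate r = 12.3%/12 = 1.025% = 0.01025.
At €250.00/mo: n = ⌈−ln(1 − rB₀/P)/ln(1+r)⌉ = 28 payments (last €199.02); total interest = total paid − €6,020.00 = €929.02.
At €400.00/mo: 17 payments (last €172.34); total interest €552.34.
Payments saved = 28 − 17 = 11.

11 fewer payments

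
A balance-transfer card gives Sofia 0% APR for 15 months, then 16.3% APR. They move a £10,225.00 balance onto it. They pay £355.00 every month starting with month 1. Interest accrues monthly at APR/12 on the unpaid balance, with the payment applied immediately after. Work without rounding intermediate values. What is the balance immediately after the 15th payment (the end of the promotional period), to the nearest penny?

£4,900.00

Promo months 1–15 at r₀ = 0%/12 = 0; months 16+ at r₁ = 16.3%/12 = 0.0135833.
After month 15 (no interest yet): B = £10,225.00 − 15·£355.00 = £4,900.00.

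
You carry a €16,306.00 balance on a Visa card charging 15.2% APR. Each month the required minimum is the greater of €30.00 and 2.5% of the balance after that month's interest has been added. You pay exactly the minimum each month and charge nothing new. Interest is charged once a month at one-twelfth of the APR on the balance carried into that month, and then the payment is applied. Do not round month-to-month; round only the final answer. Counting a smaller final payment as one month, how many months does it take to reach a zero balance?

262 months

Monthly rate r = 15.2%/12 = 1.26667% = 0.0126667.
While 2.5% of the post-interest balance exceeds €30.00, each month B ← (B·(1+r))·(1 − 0.025), i.e. B shrinks by the factor (1+r)·0.975 = 0.98735.
This holds for months 1–206. Entering month 207 the balance is €1,184.13; 2.5% of the post-interest balance is now below €30.00, so the flat €30.00 minimum applies from here.
From month 207 a fixed €30.00 at rate r clears €1,184.13 in 56 more payments. Total: 206 + 56 = 262 months.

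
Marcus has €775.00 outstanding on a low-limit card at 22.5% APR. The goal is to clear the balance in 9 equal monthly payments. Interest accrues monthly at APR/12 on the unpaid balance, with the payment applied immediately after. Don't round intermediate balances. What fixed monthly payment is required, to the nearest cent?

€94.38

Monthly rate r = 22.5%/12 = 1.875% = 0.01875.
Level-payment amortization: P = B₀·r / (1 − (1+r)^(−n)) = 775.00·0.01875 / (1 − 1.01875^(−9)).
Denominator 1 − (1+r)^(−9) = 0.153959011.
P = 14.5312 / 0.153959011 ≈ 94.38.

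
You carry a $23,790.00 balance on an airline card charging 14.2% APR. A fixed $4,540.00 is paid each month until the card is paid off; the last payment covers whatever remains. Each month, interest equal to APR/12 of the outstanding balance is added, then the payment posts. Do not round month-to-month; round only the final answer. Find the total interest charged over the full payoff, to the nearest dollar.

$921

Monthly rate r = 14.2%/12 = 1.18333% = 0.0118333.
Payoff takes n = ⌈−ln(1 − rB₀/P)/ln(1+r)⌉ = ⌈5.442⌉ = 6 payments; the last is $2,011.18.
Total paid = 5·$4,540.00 + $2,011.18 = $24,711.18.
Total interest = total paid − principal = $24,711.18 − $23,790.00 = $921.18.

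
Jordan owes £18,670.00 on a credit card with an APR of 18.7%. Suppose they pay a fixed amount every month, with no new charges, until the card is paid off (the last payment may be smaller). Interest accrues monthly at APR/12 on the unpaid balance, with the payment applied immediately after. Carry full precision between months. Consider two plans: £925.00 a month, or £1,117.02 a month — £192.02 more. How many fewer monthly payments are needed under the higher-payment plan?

Monthly rate r = 18.7%/12 = 1.55833% = 0.0155833.
At £925.00/mo: n = ⌈−ln(1 − rB₀/P)/ln(1+r)⌉ = 25 payments (last £392.70); total interest = total paid − £18,670.00 = £3,922.70.
At £1,117.02/mo: 20 payments (last £574.93); total interest £3,128.31.
Payments saved = 25 − 20 = 5.

5 fewer payments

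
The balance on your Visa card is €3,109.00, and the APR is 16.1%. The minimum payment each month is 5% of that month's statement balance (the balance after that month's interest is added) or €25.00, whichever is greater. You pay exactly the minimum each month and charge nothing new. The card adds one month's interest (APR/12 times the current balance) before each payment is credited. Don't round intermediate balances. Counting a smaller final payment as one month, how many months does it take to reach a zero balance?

72 months

Monthly rate r = 16.1%/12 = 1.34167% = 0.0134167.
While 5% of the post-interest balance exceeds €25.00, each month B ← (B·(1+r))·(1 − 0.05), i.e. B shrinks by the factor (1+r)·0.95 = 0.96275.
This holds for months 1–49. Entering month 50 the balance is €483.83; 5% of the post-interest balance is now below €25.00, so the flat €25.00 minimum applies from here.
From month 50 a fixed €25.00 at rate r clears €483.83 in 23 more payments. Total: 49 + 23 = 72 months.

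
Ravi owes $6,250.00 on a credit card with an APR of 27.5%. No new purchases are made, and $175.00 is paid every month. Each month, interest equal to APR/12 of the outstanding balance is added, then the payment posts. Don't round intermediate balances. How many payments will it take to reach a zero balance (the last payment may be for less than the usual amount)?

Monthly rate r = 27.5%/12 = 2.29167% = 0.0229167.
Recurrence: B ← B·(1+r) − $175.00.
Month 1: interest $143.23; balance after payment $6,218.23.
Month 2: interest $142.50; balance after payment $6,185.73.
Closed form: n = −ln(1 − rB₀/P)/ln(1+r) = −ln(0.18155)/ln(1.02292) ≈ 75.304, so the balance reaches zero during payment 76.

76 payments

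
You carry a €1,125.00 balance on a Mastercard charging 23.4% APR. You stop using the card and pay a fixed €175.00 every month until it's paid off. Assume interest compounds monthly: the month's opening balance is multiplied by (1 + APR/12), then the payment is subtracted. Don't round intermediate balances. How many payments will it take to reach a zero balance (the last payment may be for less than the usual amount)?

7 months

Monthly rate r = 23.4%/12 = 1.95% = 0.0195.
Recurrence: B ← B·(1+r) − €175.00.
Month 1: interest €21.94; balance after payment €971.94.
Month 2: interest €18.95; balance after payment €815.89.
Closed form: n = −ln(1 − rB₀/P)/ln(1+r) = −ln(0.87464)/ln(1.0195) ≈ 6.935, so the balance reaches zero during payment 7.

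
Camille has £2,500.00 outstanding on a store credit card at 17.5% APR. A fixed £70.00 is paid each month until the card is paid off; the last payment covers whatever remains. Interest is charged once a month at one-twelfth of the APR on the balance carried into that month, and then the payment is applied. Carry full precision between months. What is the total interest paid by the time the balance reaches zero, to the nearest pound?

£1,057

Monthly rate r = 17.5%/12 = 1.45833% = 0.0145833.
Payoff takes n = ⌈−ln(1 − rB₀/P)/ln(1+r)⌉ = ⌈50.815⌉ = 51 payments; the last is £57.16.
Total paid = 50·£70.00 + £57.16 = £3,557.16.
Total interest = total paid − principal = £3,557.16 − £2,500.00 = £1,057.16.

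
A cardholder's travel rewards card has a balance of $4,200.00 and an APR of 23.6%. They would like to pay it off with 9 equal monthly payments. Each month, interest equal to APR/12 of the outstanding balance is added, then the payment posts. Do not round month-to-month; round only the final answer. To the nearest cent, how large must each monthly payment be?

Monthly rate r = 23.6%/12 = 1.96667% = 0.0196667.
Level-payment amortization: P = B₀·r / (1 − (1+r)^(−n)) = 4200.00·0.0196667 / (1 − 1.01967^(−9)).
Denominator 1 − (1+r)^(−9) = 0.160779663.
P = 82.6 / 0.160779663 ≈ 513.75.

$513.75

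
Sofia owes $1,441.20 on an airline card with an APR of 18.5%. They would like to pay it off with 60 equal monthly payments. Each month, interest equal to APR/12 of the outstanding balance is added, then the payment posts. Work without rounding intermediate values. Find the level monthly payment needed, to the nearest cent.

Monthly rate r = 18.5%/12 = 1.54167% = 0.0154167.
Level-payment amortization: P = B₀·r / (1 − (1+r)^(−n)) = 1441.20·0.0154167 / (1 − 1.01542^(−60)).
Denominator 1 − (1+r)^(−60) = 0.600660057.
P = 22.2185 / 0.600660057 ≈ 36.99.

$36.99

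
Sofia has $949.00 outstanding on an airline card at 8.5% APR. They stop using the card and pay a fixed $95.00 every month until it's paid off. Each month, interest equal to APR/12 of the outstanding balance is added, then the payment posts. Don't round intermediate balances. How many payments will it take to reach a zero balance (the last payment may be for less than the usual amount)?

Monthly rate r = 8.5%/12 = 0.708333% = 0.00708333.
Recurrence: B ← B·(1+r) − $95.00.
Month 1: interest $6.72; balance after payment $860.72.
Month 2: interest $6.10; balance after payment $771.82.
Closed form: n = −ln(1 − rB₀/P)/ln(1+r) = −ln(0.92924)/ln(1.00708) ≈ 10.397, so the balance reaches zero during payment 11.

11 months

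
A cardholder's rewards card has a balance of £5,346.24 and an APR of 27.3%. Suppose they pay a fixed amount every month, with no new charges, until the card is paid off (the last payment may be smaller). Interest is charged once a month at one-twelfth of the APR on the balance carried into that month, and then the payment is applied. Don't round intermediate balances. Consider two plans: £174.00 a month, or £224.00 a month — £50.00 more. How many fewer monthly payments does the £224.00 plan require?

19 fewer payments

Monthly rate r = 27.3%/12 = 2.275% = 0.02275.
At £174.00/mo: n = ⌈−ln(1 − rB₀/P)/ln(1+r)⌉ = 54 payments (last £65.62); total interest = total paid − £5,346.24 = £3,941.38.
At £224.00/mo: 35 payments (last £181.52); total interest £2,451.28.
Payments saved = 54 − 35 = 19.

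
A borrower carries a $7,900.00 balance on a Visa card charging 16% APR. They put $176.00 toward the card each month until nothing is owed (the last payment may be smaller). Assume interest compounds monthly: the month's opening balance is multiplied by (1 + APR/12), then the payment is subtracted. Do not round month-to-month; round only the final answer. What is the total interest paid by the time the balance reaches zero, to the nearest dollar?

$4,225

Monthly rate r = 16%/12 = 1.33333% = 0.0133333.
Payoff takes n = ⌈−ln(1 − rB₀/P)/ln(1+r)⌉ = ⌈68.893⌉ = 69 payments; the last is $157.37.
Total paid = 68·$176.00 + $157.37 = $12,125.37.
Total interest = total paid − principal = $12,125.37 − $7,900.00 = $4,225.37.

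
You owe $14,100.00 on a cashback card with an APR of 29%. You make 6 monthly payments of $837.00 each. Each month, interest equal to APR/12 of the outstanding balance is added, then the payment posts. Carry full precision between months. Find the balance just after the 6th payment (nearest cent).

$10,936.71

Monthly rate r = 29%/12 = 2.41667% = 0.0241667.
Each month: B ← B·(1+r) − $837.00.
Month 1: interest $340.75; balance after payment $13,603.75.
Month 2: interest $328.76; balance after payment $13,095.51.
Month 3: interest $316.47; balance after payment $12,574.98.
Month 4: interest $303.90; balance after payment $12,041.88.
Month 5: interest $291.01; balance after payment $11,495.89.
Month 6: interest $277.82; balance after payment $10,936.71.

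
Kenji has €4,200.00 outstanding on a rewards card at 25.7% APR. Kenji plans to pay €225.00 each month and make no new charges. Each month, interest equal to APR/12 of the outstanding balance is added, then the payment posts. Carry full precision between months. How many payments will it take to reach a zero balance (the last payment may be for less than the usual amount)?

Monthly rate r = 25.7%/12 = 2.14167% = 0.0214167.
Recurrence: B ← B·(1+r) − €225.00.
Month 1: interest €89.95; balance after payment €4,064.95.
Month 2: interest €87.06; balance after payment €3,927.01.
Closed form: n = −ln(1 − rB₀/P)/ln(1+r) = −ln(0.60022)/ln(1.02142) ≈ 24.089, so the balance reaches zero during payment 25.

25 months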